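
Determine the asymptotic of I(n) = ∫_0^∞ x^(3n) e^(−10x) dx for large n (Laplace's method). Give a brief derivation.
I(n) ~ (sqrt(2π·3n) / 10) · (3n/(10e))^(3n)

Write the integrand as exp(3n ln x − 10x) and set f(x) = 3n ln x − 10x. Then f'(x) = 3n/x − 10 = 0 at x* = 3n/10, and f''(x*) = −3n/x*^2 = −10^2/(3n). Laplace's method (interior maximum) gives
  I(n) ~ e^(f(x*)) · sqrt(2π / |f''(x*)|)
        = exp(3n ln(3n/10) − 3n) · sqrt(2π · 3n / 10^2)
        = (3n/10)^(3n) e^(−3n) · sqrt(2π·3n) / 10
        = (sqrt(2π·3n) / 10) · (3n/(10e))^(3n).
This matches Γ(3n+1)/10^(3n+1) with Stirling applied to Γ.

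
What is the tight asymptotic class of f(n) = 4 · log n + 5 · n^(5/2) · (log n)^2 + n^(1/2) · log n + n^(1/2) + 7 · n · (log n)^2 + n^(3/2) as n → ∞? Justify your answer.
f(n) ∈ Θ(n^(5/2) · (log n)^2)

Compare the terms by growth order. For large n, n^a · (log n)^b dominates n^a' · (log n)^b' iff a > a', or (a = a' and b > b'). Ranking the 6 terms shows the dominant one is 5 · n^(5/2) · (log n)^2. Hence f(n) ∈ Θ(n^(5/2) · (log n)^2).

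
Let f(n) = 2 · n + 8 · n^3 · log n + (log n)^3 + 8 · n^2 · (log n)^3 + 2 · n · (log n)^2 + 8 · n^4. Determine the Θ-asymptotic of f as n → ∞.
f(n) ∈ Θ(n^4)

Compare the terms by growth order. For large n, n^a · (log n)^b dominates n^a' · (log n)^b' iff a > a', or (a = a' and b > b'). Ranking the 6 terms shows the dominant one is 8 · n^4. Hence f(n) ∈ Θ(n^4).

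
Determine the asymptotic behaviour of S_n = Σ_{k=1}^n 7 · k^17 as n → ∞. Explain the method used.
S_n ~ 7 · n^18 / 18

By integral comparison (Euler-Maclaurin), Σ_{k=1}^n 7 · k^17 = 7 · ∫_0^n x^17 dx + O(n^17) = 7 · n^18/18 + O(n^17). (Equivalently, Faulhaber's formula gives the same leading term.)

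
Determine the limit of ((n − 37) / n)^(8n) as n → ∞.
lim = e^(−296)

Rewrite as (1 − 37/n)^(8n). By the standard limit (1 + x/n)^n → e^x, we have (1 − 37/n)^n → e^(−37), and raising to the 8th power gives e^(−296).
More precisely, ln[(1 − 37/n)^(8n)] = 8n · ln(1 − 37/n) = 8n · (-37/n + O(1/n^2)) = -296 + O(1/n) → -296.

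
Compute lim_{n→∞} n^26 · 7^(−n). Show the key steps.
lim = 0

Exponentials with base > 1 dominate every fixed polynomial: for any fixed c, n^c / 7^n → 0 as n → ∞ (e.g. by the ratio test, or by writing 7^n = e^(n ln 7) and noting e^(n ln 7) / n^c → ∞). Hence n^26 · 7^(−n) = n^26 / 7^n → 0.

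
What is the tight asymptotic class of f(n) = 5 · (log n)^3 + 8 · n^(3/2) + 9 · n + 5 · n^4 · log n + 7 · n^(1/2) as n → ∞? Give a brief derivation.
f(n) ∈ Θ(n^4 · log n)

Compare the terms by growth order. For large n, n^a · (log n)^b dominates n^a' · (log n)^b' iff a > a', or (a = a' and b > b'). Ranking the 5 terms shows the dominant one is 5 · n^4 · log n. Hence f(n) ∈ Θ(n^4 · log n).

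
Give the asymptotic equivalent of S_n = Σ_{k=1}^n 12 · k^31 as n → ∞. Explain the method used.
S_n ~ 3 · n^32 / 8

By integral comparison (Euler-Maclaurin), Σ_{k=1}^n 12 · k^31 = 12 · ∫_0^n x^31 dx + O(n^31) = 12 · n^32/32 = 3 · n^32 / 8 + O(n^31). (Equivalently, Faulhaber's formula gives the same leading term.)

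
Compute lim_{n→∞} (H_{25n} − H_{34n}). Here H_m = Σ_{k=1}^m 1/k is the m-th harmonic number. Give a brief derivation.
lim = ln(25/34)

Euler-Maclaurin gives H_m = ln m + γ + 1/(2m) + O(1/m^2). The γ and O(1/m) terms cancel in the difference:
  H_{25n} − H_{34n} = ln(25n) − ln(34n) + O(1/n) = ln(25/34) + O(1/n).
Hence the limit is ln(25/34).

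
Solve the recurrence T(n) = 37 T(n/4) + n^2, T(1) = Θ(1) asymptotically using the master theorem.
T(n) = Θ(n^(log_4 37))

Master theorem: compare f(n) = n^2 to n^(log_4 37) where log_4 37 ≈ 2.605. Since 2 < log_4 37, we have f(n) = O(n^(log_4 37 − ε)) for some ε > 0 — Case 1. Hence T(n) = Θ(n^(log_4 37)).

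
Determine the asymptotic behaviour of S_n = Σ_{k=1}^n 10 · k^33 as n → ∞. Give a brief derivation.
S_n ~ 5 · n^34 / 17

By integral comparison (Euler-Maclaurin), Σ_{k=1}^n 10 · k^33 = 10 · ∫_0^n x^33 dx + O(n^33) = 10 · n^34/34 = 5 · n^34 / 17 + O(n^33). (Equivalently, Faulhaber's formula gives the same leading term.)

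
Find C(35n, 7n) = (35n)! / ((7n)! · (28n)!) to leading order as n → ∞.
C(35n, 7n) ~ (3125/256)^(7n) · sqrt(5/(8π·7n))

Write N = 7n. Apply Stirling to each factorial:
  (5N)! ~ sqrt(2π·5N) · (5N/e)^(5N),
  N! ~ sqrt(2π N) · (N/e)^N,
  (4N)! ~ sqrt(2π·4N) · (4N/e)^(4N).
The exponential factors combine to (5N)^(5N) / (N^N · (4N)^(4N)) = 5^(5N)/4^(4N) = (5^5/4^4)^N = (3125/256)^N.
The square-root prefactors combine to sqrt(2π·5N) / (sqrt(2π N)·sqrt(2π·4N)) = sqrt(5 / (2π·4·N)) = sqrt(5/(8π·7n)).
Substituting N = 7n: C(35n, 7n) ~ (3125/256)^(7n) · sqrt(5/(8π·7n)).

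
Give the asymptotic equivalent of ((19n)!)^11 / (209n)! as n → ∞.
((19n)!)^11/(209n)! ~ ((2π·19n)^(10/2) / sqrt(11)) · 11^(−11·19n)  →  0

Write N = 19n. Stirling: N! ~ sqrt(2π N)(N/e)^N and (11N)! ~ sqrt(2π·11N)·(11N/e)^(11N).
  (N!)^11/(11N)! ~ (2π N)^(11/2) (N/e)^(11N) / [sqrt(2π·11N) (11N/e)^(11N)]
     = (2π N)^(11/2) / sqrt(2π·11N) · (N/(11N))^(11N)
     = (2π N)^((11−1)/2) / sqrt(11) · 11^(−11N).
Since 11^11 > 1, the factor 11^(−11N) decays exponentially, so the ratio → 0. Substituting N = 19n gives the stated form.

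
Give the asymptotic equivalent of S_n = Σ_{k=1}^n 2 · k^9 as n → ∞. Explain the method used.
S_n ~ n^10 / 5

By integral comparison (Euler-Maclaurin), Σ_{k=1}^n 2 · k^9 = 2 · ∫_0^n x^9 dx + O(n^9) = 2 · n^10/10 = n^10 / 5 + O(n^9). (Equivalently, Faulhaber's formula gives the same leading term.)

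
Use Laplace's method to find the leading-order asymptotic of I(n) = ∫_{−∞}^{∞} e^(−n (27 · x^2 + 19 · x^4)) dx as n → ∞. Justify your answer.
I(n) ~ sqrt(π/(27n))

φ(x) = 27 · x^2 + 19 · x^4 has its unique global minimum at x* = 0 (since φ'(x) = 54x + 76x^3 = 0 only at x = 0 for real x with both coefficients positive, and φ → ∞ as |x| → ∞). At x* = 0, φ(0) = 0 and φ''(0) = 54. Laplace's method then gives
  I(n) ~ sqrt(2π / (n · φ''(0))) · e^(−n φ(0)) = sqrt(2π / (54n)) = sqrt(π/(27n)).
The 19 · x^4 term contributes only at subleading order (an O(1/n) relative correction).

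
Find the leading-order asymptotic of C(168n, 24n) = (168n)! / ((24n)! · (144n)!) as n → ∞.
C(168n, 24n) ~ (823543/46656)^(24n) · sqrt(7/(12π·24n))

Write N = 24n. Apply Stirling to each factorial:
  (7N)! ~ sqrt(2π·7N) · (7N/e)^(7N),
  N! ~ sqrt(2π N) · (N/e)^N,
  (6N)! ~ sqrt(2π·6N) · (6N/e)^(6N).
The exponential factors combine to (7N)^(7N) / (N^N · (6N)^(6N)) = 7^(7N)/6^(6N) = (7^7/6^6)^N = (823543/46656)^N.
The square-root prefactors combine to sqrt(2π·7N) / (sqrt(2π N)·sqrt(2π·6N)) = sqrt(7 / (2π·6·N)) = sqrt(7/(12π·24n)).
Substituting N = 24n: C(168n, 24n) ~ (823543/46656)^(24n) · sqrt(7/(12π·24n)).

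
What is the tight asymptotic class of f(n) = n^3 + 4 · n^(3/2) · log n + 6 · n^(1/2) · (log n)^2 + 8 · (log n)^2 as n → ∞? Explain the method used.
f(n) ∈ Θ(n^3)

Compare the terms by growth order. For large n, n^a · (log n)^b dominates n^a' · (log n)^b' iff a > a', or (a = a' and b > b'). Ranking the 4 terms shows the dominant one is n^3. Hence f(n) ∈ Θ(n^3).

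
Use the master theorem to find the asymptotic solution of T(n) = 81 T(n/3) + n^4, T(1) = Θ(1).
T(n) = Θ(n^4 log n)

log_3 81 = 4, and f(n) = n^4 = Θ(n^(log_3 81)). This is Case 2 of the master theorem: T(n) = Θ(f(n) · log n) = Θ(n^4 log n).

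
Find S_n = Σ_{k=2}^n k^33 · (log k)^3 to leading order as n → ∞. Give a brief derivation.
S_n ~ n^34 · (log n)^3 / 34

By integral comparison, S_n = ∫_1^n x^33 · (log x)^3 dx + O(n^33 · (log n)^3). For the integral, the leading term of ∫_1^n x^33 (log x)^3 dx is n^34/34 · (log n)^3 (by repeated integration by parts; each step lowers the log-exponent and produces a relatively O(1/log n) correction). Hence S_n ~ n^34 · (log n)^3 / 34.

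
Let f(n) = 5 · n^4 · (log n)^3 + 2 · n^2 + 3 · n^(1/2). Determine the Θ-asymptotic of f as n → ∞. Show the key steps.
f(n) ∈ Θ(n^4 · (log n)^3)

Compare the terms by growth order. For large n, n^a · (log n)^b dominates n^a' · (log n)^b' iff a > a', or (a = a' and b > b'). Ranking the 3 terms shows the dominant one is 5 · n^4 · (log n)^3. Hence f(n) ∈ Θ(n^4 · (log n)^3).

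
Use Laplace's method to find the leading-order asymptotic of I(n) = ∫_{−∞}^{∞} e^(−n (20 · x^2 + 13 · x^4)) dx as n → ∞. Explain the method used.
I(n) ~ sqrt(π/(20n))

φ(x) = 20 · x^2 + 13 · x^4 has its unique global minimum at x* = 0 (since φ'(x) = 40x + 52x^3 = 0 only at x = 0 for real x with both coefficients positive, and φ → ∞ as |x| → ∞). At x* = 0, φ(0) = 0 and φ''(0) = 40. Laplace's method then gives
  I(n) ~ sqrt(2π / (n · φ''(0))) · e^(−n φ(0)) = sqrt(2π / (40n)) = sqrt(π/(20n)).
The 13 · x^4 term contributes only at subleading order (an O(1/n) relative correction).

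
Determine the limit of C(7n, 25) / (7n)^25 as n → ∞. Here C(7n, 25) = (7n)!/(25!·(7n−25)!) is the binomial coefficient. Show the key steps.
lim = 1/25! = 1/15511210043330985984000000

With N = 7n → ∞: C(N, 25) / N^25 = [N(N−1)…(N−24)] / (25! · N^25) = (1/25!) · 1 · (1 − 1/(7n)) · … · (1 − 24/(7n)). Each factor → 1 as N → ∞, so the limit is 1/25! = 1/15511210043330985984000000.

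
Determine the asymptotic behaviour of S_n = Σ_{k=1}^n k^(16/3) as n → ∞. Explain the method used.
S_n ~ (3/19) · n^(19/3)

Integral comparison: Σ_{k=1}^n k^(16/3) = ∫_0^n x^(16/3) dx + O(n^(16/3)). The integral is n^(1 + 16/3) / (1 + 16/3) = n^((16+3)/3) / ((16+3)/3) = (3/19) · n^(19/3).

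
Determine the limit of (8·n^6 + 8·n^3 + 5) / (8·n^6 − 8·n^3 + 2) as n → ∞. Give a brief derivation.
lim = 8/8 = 1

For large n the leading n^6 terms dominate both numerator and denominator. Dividing top and bottom by n^6, every other term tends to 0, leaving 8/8 = 1.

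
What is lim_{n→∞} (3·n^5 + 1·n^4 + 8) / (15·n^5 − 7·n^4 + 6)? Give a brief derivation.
lim = 3/15 = 1/5

For large n the leading n^5 terms dominate both numerator and denominator. Dividing top and bottom by n^5, every other term tends to 0, leaving 3/15 = 1/5.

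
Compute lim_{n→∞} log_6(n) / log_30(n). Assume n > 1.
lim = ln(30) / ln(6) = log_6(30)

Change of base: log_6(n) = ln n / ln 6 and log_30(n) = ln n / ln 30. The ratio is (ln n / ln 6) · (ln 30 / ln n) = ln 30 / ln 6, a constant independent of n. So the limit is ln 30 / ln 6 = log_6(30).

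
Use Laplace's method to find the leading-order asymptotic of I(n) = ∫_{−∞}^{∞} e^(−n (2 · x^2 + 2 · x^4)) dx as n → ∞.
I(n) ~ sqrt(π/(2n))

φ(x) = 2 · x^2 + 2 · x^4 has its unique global minimum at x* = 0 (since φ'(x) = 4x + 8x^3 = 0 only at x = 0 for real x with both coefficients positive, and φ → ∞ as |x| → ∞). At x* = 0, φ(0) = 0 and φ''(0) = 4. Laplace's method then gives
  I(n) ~ sqrt(2π / (n · φ''(0))) · e^(−n φ(0)) = sqrt(2π / (4n)) = sqrt(π/(2n)).
The 2 · x^4 term contributes only at subleading order (an O(1/n) relative correction).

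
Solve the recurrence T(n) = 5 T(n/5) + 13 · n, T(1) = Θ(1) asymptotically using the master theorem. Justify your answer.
T(n) = Θ(n log n)

log_5 5 = 1, and f(n) = 13 · n = Θ(n^(log_5 5)). This is Case 2 of the master theorem: T(n) = Θ(f(n) · log n) = Θ(n log n).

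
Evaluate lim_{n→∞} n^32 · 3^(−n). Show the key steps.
lim = 0

Exponentials with base > 1 dominate every fixed polynomial: for any fixed c, n^c / 3^n → 0 as n → ∞ (e.g. by the ratio test, or by writing 3^n = e^(n ln 3) and noting e^(n ln 3) / n^c → ∞). Hence n^32 · 3^(−n) = n^32 / 3^n → 0.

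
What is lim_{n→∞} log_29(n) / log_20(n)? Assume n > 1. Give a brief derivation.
lim = ln(20) / ln(29) = log_29(20)

Change of base: log_29(n) = ln n / ln 29 and log_20(n) = ln n / ln 20. The ratio is (ln n / ln 29) · (ln 20 / ln n) = ln 20 / ln 29, a constant independent of n. So the limit is ln 20 / ln 29 = log_29(20).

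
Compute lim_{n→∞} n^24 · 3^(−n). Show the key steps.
lim = 0

Exponentials with base > 1 dominate every fixed polynomial: for any fixed c, n^c / 3^n → 0 as n → ∞ (e.g. by the ratio test, or by writing 3^n = e^(n ln 3) and noting e^(n ln 3) / n^c → ∞). Hence n^24 · 3^(−n) = n^24 / 3^n → 0.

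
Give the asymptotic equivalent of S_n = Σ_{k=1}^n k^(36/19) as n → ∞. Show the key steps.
S_n ~ (19/55) · n^(55/19)

Integral comparison: Σ_{k=1}^n k^(36/19) = ∫_0^n x^(36/19) dx + O(n^(36/19)). The integral is n^(1 + 36/19) / (1 + 36/19) = n^((36+19)/19) / ((36+19)/19) = (19/55) · n^(55/19).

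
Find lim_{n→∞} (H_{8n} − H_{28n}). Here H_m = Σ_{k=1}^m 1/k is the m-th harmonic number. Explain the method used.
lim = ln(8/28) = ln(2/7)

Euler-Maclaurin gives H_m = ln m + γ + 1/(2m) + O(1/m^2). The γ and O(1/m) terms cancel in the difference:
  H_{8n} − H_{28n} = ln(8n) − ln(28n) + O(1/n) = ln(8/28) + O(1/n).
Hence the limit is ln(8/28) = ln(2/7).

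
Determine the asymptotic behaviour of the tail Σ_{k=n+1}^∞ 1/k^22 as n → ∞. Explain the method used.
Σ_{k>n} 1/k^22 ~ 1/(21 · n^21)

Compare to the integral: ∫_{n}^∞ x^(−22) dx = [−x^(−21)/21]_{n}^∞ = 1/((22−1)·n^21). Euler-Maclaurin then gives
  Σ_{k>n} 1/k^22 = ∫_{n}^∞ dx/x^22 − 1/(2·n^22) + O(1/n^23).
(Equivalently this is ζ(22) − Σ_{k≤n} 1/k^22.)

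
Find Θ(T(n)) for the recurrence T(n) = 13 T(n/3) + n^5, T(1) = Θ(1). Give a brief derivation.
T(n) = Θ(n^5)

log_3 13 ≈ 2.335. f(n) = n^5 dominates n^(log_3 13) since 5 > 2.335, and the regularity condition a·f(n/b) = 13·(n/3)^5 = (13/243)·n^5 ≤ c·f(n) holds with c = 13/243 ≈ 0.0535 < 1. So this is Case 3: T(n) = Θ(f(n)) = Θ(n^5).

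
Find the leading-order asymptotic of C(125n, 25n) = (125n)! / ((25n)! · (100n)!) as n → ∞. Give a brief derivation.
C(125n, 25n) ~ (3125/256)^(25n) · sqrt(5/(8π·25n))

Write N = 25n. Apply Stirling to each factorial:
  (5N)! ~ sqrt(2π·5N) · (5N/e)^(5N),
  N! ~ sqrt(2π N) · (N/e)^N,
  (4N)! ~ sqrt(2π·4N) · (4N/e)^(4N).
The exponential factors combine to (5N)^(5N) / (N^N · (4N)^(4N)) = 5^(5N)/4^(4N) = (5^5/4^4)^N = (3125/256)^N.
The square-root prefactors combine to sqrt(2π·5N) / (sqrt(2π N)·sqrt(2π·4N)) = sqrt(5 / (2π·4·N)) = sqrt(5/(8π·25n)).
Substituting N = 25n: C(125n, 25n) ~ (3125/256)^(25n) · sqrt(5/(8π·25n)).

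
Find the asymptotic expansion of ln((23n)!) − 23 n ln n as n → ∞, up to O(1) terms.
ln((23n)!) − 23 n ln n = 23(ln 23 − 1) n + (1/2) ln(2π·23n) + O(1/n)

Stirling: ln((23n)!) = 23n ln(23n) − 23n + (1/2) ln(2π·23n) + O(1/n).
Since 23n ln(23n) = 23n ln n + 23n ln 23, subtracting 23n ln n cancels the n ln n term exactly. What remains is 23(ln 23 − 1) n + (1/2) ln(2π·23n) + O(1/n).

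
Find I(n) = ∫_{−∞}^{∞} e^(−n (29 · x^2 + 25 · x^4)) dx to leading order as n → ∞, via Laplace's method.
I(n) ~ sqrt(π/(29n))

φ(x) = 29 · x^2 + 25 · x^4 has its unique global minimum at x* = 0 (since φ'(x) = 58x + 100x^3 = 0 only at x = 0 for real x with both coefficients positive, and φ → ∞ as |x| → ∞). At x* = 0, φ(0) = 0 and φ''(0) = 58. Laplace's method then gives
  I(n) ~ sqrt(2π / (n · φ''(0))) · e^(−n φ(0)) = sqrt(2π / (58n)) = sqrt(π/(29n)).
The 25 · x^4 term contributes only at subleading order (an O(1/n) relative correction).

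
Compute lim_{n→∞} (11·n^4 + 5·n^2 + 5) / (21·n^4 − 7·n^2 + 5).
lim = 11/21

For large n the leading n^4 terms dominate both numerator and denominator. Dividing top and bottom by n^4, every other term tends to 0, leaving 11/21.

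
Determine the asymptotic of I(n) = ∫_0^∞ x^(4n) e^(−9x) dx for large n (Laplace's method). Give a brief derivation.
I(n) ~ (sqrt(2π·4n) / 9) · (4n/(9e))^(4n)

Write the integrand as exp(4n ln x − 9x) and set f(x) = 4n ln x − 9x. Then f'(x) = 4n/x − 9 = 0 at x* = 4n/9, and f''(x*) = −4n/x*^2 = −9^2/(4n). Laplace's method (interior maximum) gives
  I(n) ~ e^(f(x*)) · sqrt(2π / |f''(x*)|)
        = exp(4n ln(4n/9) − 4n) · sqrt(2π · 4n / 9^2)
        = (4n/9)^(4n) e^(−4n) · sqrt(2π·4n) / 9
        = (sqrt(2π·4n) / 9) · (4n/(9e))^(4n).
This matches Γ(4n+1)/9^(4n+1) with Stirling applied to Γ.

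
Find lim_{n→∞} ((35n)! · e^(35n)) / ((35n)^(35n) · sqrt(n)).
lim = sqrt(2π·35)

Stirling: (35n)! ~ sqrt(2π·35n) · (35n/e)^(35n). Hence
  (35n)! · e^(35n) / (35n)^(35n) ~ sqrt(2π·35n).
Dividing by sqrt(n): sqrt(2π·35n) / sqrt(n) = sqrt(2π·35) · n^((1−1)/2), so the limit is sqrt(2π·35).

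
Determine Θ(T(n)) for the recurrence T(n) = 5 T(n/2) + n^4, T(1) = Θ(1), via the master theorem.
T(n) = Θ(n^4)

log_2 5 ≈ 2.322. f(n) = n^4 dominates n^(log_2 5) since 4 > 2.322, and the regularity condition a·f(n/b) = 5·(n/2)^4 = (5/16)·n^4 ≤ c·f(n) holds with c = 5/16 ≈ 0.312 < 1. So this is Case 3: T(n) = Θ(f(n)) = Θ(n^4).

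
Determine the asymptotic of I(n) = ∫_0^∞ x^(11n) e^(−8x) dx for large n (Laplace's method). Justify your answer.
I(n) ~ (sqrt(2π·11n) / 8) · (11n/(8e))^(11n)

Write the integrand as exp(11n ln x − 8x) and set f(x) = 11n ln x − 8x. Then f'(x) = 11n/x − 8 = 0 at x* = 11n/8, and f''(x*) = −11n/x*^2 = −8^2/(11n). Laplace's method (interior maximum) gives
  I(n) ~ e^(f(x*)) · sqrt(2π / |f''(x*)|)
        = exp(11n ln(11n/8) − 11n) · sqrt(2π · 11n / 8^2)
        = (11n/8)^(11n) e^(−11n) · sqrt(2π·11n) / 8
        = (sqrt(2π·11n) / 8) · (11n/(8e))^(11n).
This matches Γ(11n+1)/8^(11n+1) with Stirling applied to Γ.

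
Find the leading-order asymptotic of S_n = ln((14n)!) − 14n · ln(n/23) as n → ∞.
S_n ~ 14n · (ln 322 − 1) + O(ln n)

Stirling: ln((14n)!) = 14n ln(14n) − 14n + O(ln n).
  S_n = 14n ln(14n) − 14n − 14n ln(n/23) + O(ln n)
      = 14n ln(14n) − 14n ln n + 14n ln 23 − 14n + O(ln n)
      = 14n ln 14 + 14n ln 23 − 14n + O(ln n)
      = 14n (ln 322 − 1) + O(ln n).
Numerically ln(322) − 1 ≈ 4.7746.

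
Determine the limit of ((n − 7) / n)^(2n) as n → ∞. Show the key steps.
lim = e^(−14)

Rewrite as (1 − 7/n)^(2n). By the standard limit (1 + x/n)^n → e^x, we have (1 − 7/n)^n → e^(−7), and raising to the 2nd power gives e^(−14).
More precisely, ln[(1 − 7/n)^(2n)] = 2n · ln(1 − 7/n) = 2n · (-7/n + O(1/n^2)) = -14 + O(1/n) → -14.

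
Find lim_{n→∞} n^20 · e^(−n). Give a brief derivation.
lim = 0

Exponentials with base > 1 dominate every fixed polynomial: for any fixed c, n^c / e^n → 0 as n → ∞ (e.g. by the ratio test, or since e^n grows faster than any power of n). Hence n^20 · e^(−n) = n^20 / e^n → 0.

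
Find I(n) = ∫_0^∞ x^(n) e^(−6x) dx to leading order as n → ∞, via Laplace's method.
I(n) ~ (sqrt(2π·n) / 6) · (n/(6e))^(n)

Write the integrand as exp(n ln x − 6x) and set f(x) = n ln x − 6x. Then f'(x) = n/x − 6 = 0 at x* = n/6, and f''(x*) = −n/x*^2 = −6^2/(n). Laplace's method (interior maximum) gives
  I(n) ~ e^(f(x*)) · sqrt(2π / |f''(x*)|)
        = exp(n ln(n/6) − n) · sqrt(2π · n / 6^2)
        = (n/6)^(n) e^(−n) · sqrt(2π·n) / 6
        = (sqrt(2π·n) / 6) · (n/(6e))^(n).
This matches Γ(n+1)/6^(n+1) with Stirling applied to Γ.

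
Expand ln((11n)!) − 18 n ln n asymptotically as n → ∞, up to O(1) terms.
ln((11n)!) − 18 n ln n = −7 n ln n + 11(ln 11 − 1) n + (1/2) ln(2π·11n) + O(1/n)

Stirling: ln((11n)!) = 11n ln(11n) − 11n + (1/2) ln(2π·11n) + O(1/n).
Expand 11n ln(11n) = 11n (ln n + ln 11) = 11n ln n + 11n ln 11.
Subtract 18n ln n: leading term is (11 − 18) n ln n = −7 n ln n. The next term is 11n ln 11 − 11n = 11(ln 11 − 1) n. Then the (1/2) ln(2π·11n) correction.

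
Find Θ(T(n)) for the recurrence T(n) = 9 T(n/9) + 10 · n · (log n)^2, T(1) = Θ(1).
T(n) = Θ(n · (log n)^3)

Here log_9 9 = 1 and f(n) = 10 · n · (log n)^2 = Θ(n^(log_9 9) · (log n)^2). This is the extended Case 2 of the master theorem (f matches the critical exponent up to log factors), giving T(n) = Θ(n^(log_9 9) · (log n)^(2+1)) = Θ(n · (log n)^3).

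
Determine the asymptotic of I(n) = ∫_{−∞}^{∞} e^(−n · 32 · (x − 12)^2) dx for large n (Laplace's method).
I(n) = sqrt(π/(32n))

Here φ(x) = 32 · (x − 12)^2 has its unique minimum at x* = 12 with φ(x*) = 0 and φ''(x*) = 64. Laplace's method gives
  I(n) ~ e^(−n φ(x*)) · sqrt(2π / (n · φ''(x*))) = sqrt(2π / (64n)) = sqrt(π/(32n)).
This is exact: substituting u = (x − 12)·sqrt(32n) gives I(n) = (1/sqrt(32n)) ∫_{−∞}^{∞} e^(−u^2) du = sqrt(π/(32n)).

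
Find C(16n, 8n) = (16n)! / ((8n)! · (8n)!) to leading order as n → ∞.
C(16n, 8n) ~ (4)^(8n) · sqrt(1/(π·8n))

Write N = 8n. Apply Stirling to each factorial:
  (2N)! ~ sqrt(2π·2N) · (2N/e)^(2N),
  N! ~ sqrt(2π N) · (N/e)^N,
  (1N)! ~ sqrt(2π·1N) · (1N/e)^(1N).
The exponential factors combine to (2N)^(2N) / (N^N · (1N)^(1N)) = 2^(2N)/1^(1N) = (2^2/1^1)^N = (4)^N.
The square-root prefactors combine to sqrt(2π·2N) / (sqrt(2π N)·sqrt(2π·1N)) = sqrt(2 / (2π·1·N)) = sqrt(1/(π·8n)).
Substituting N = 8n: C(16n, 8n) ~ (4)^(8n) · sqrt(1/(π·8n)).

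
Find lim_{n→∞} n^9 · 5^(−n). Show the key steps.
lim = 0

Exponentials with base > 1 dominate every fixed polynomial: for any fixed c, n^c / 5^n → 0 as n → ∞ (e.g. by the ratio test, or by writing 5^n = e^(n ln 5) and noting e^(n ln 5) / n^c → ∞). Hence n^9 · 5^(−n) = n^9 / 5^n → 0.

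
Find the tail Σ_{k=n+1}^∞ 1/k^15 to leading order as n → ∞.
Σ_{k>n} 1/k^15 ~ 1/(14 · n^14)

Compare to the integral: ∫_{n}^∞ x^(−15) dx = [−x^(−14)/14]_{n}^∞ = 1/((15−1)·n^14). Euler-Maclaurin then gives
  Σ_{k>n} 1/k^15 = ∫_{n}^∞ dx/x^15 − 1/(2·n^15) + O(1/n^16).
(Equivalently this is ζ(15) − Σ_{k≤n} 1/k^15.)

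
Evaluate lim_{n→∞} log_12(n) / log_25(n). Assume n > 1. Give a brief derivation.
lim = ln(25) / ln(12) = log_12(25)

Change of base: log_12(n) = ln n / ln 12 and log_25(n) = ln n / ln 25. The ratio is (ln n / ln 12) · (ln 25 / ln n) = ln 25 / ln 12, a constant independent of n. So the limit is ln 25 / ln 12 = log_12(25).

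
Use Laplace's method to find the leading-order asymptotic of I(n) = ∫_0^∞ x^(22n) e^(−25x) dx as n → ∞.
I(n) ~ (sqrt(2π·22n) / 25) · (22n/(25e))^(22n)

Write the integrand as exp(22n ln x − 25x) and set f(x) = 22n ln x − 25x. Then f'(x) = 22n/x − 25 = 0 at x* = 22n/25, and f''(x*) = −22n/x*^2 = −25^2/(22n). Laplace's method (interior maximum) gives
  I(n) ~ e^(f(x*)) · sqrt(2π / |f''(x*)|)
        = exp(22n ln(22n/25) − 22n) · sqrt(2π · 22n / 25^2)
        = (22n/25)^(22n) e^(−22n) · sqrt(2π·22n) / 25
        = (sqrt(2π·22n) / 25) · (22n/(25e))^(22n).
This matches Γ(22n+1)/25^(22n+1) with Stirling applied to Γ.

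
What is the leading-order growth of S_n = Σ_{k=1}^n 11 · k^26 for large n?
S_n ~ 11 · n^27 / 27

By integral comparison (Euler-Maclaurin), Σ_{k=1}^n 11 · k^26 = 11 · ∫_0^n x^26 dx + O(n^26) = 11 · n^27/27 + O(n^26). (Equivalently, Faulhaber's formula gives the same leading term.)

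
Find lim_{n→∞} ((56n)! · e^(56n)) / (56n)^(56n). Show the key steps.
lim = ∞

Stirling: (56n)! ~ sqrt(2π·56n) · (56n/e)^(56n). Hence
  (56n)! · e^(56n) / (56n)^(56n) ~ sqrt(2π·56n) = sqrt(2π·56) · sqrt(n) → ∞.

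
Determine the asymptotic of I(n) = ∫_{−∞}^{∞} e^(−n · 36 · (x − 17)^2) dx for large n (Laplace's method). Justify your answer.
I(n) = sqrt(π/(36n))

Here φ(x) = 36 · (x − 17)^2 has its unique minimum at x* = 17 with φ(x*) = 0 and φ''(x*) = 72. Laplace's method gives
  I(n) ~ e^(−n φ(x*)) · sqrt(2π / (n · φ''(x*))) = sqrt(2π / (72n)) = sqrt(π/(36n)).
This is exact: substituting u = (x − 17)·sqrt(36n) gives I(n) = (1/sqrt(36n)) ∫_{−∞}^{∞} e^(−u^2) du = sqrt(π/(36n)).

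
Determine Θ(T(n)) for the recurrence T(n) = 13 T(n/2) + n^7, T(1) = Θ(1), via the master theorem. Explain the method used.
T(n) = Θ(n^7)

log_2 13 ≈ 3.700. f(n) = n^7 dominates n^(log_2 13) since 7 > 3.700, and the regularity condition a·f(n/b) = 13·(n/2)^7 = (13/128)·n^7 ≤ c·f(n) holds with c = 13/128 ≈ 0.102 < 1. So this is Case 3: T(n) = Θ(f(n)) = Θ(n^7).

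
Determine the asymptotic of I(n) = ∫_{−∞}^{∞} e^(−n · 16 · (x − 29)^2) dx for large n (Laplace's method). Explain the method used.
I(n) = sqrt(π/(16n))

Here φ(x) = 16 · (x − 29)^2 has its unique minimum at x* = 29 with φ(x*) = 0 and φ''(x*) = 32. Laplace's method gives
  I(n) ~ e^(−n φ(x*)) · sqrt(2π / (n · φ''(x*))) = sqrt(2π / (32n)) = sqrt(π/(16n)).
This is exact: substituting u = (x − 29)·sqrt(16n) gives I(n) = (1/sqrt(16n)) ∫_{−∞}^{∞} e^(−u^2) du = sqrt(π/(16n)).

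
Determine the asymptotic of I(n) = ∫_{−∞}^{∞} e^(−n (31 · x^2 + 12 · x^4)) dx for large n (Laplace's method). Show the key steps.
I(n) ~ sqrt(π/(31n))

φ(x) = 31 · x^2 + 12 · x^4 has its unique global minimum at x* = 0 (since φ'(x) = 62x + 48x^3 = 0 only at x = 0 for real x with both coefficients positive, and φ → ∞ as |x| → ∞). At x* = 0, φ(0) = 0 and φ''(0) = 62. Laplace's method then gives
  I(n) ~ sqrt(2π / (n · φ''(0))) · e^(−n φ(0)) = sqrt(2π / (62n)) = sqrt(π/(31n)).
The 12 · x^4 term contributes only at subleading order (an O(1/n) relative correction).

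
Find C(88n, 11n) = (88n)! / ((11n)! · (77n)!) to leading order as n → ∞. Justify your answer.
C(88n, 11n) ~ (16777216/823543)^(11n) · sqrt(4/(7π·11n))

Write N = 11n. Apply Stirling to each factorial:
  (8N)! ~ sqrt(2π·8N) · (8N/e)^(8N),
  N! ~ sqrt(2π N) · (N/e)^N,
  (7N)! ~ sqrt(2π·7N) · (7N/e)^(7N).
The exponential factors combine to (8N)^(8N) / (N^N · (7N)^(7N)) = 8^(8N)/7^(7N) = (8^8/7^7)^N = (16777216/823543)^N.
The square-root prefactors combine to sqrt(2π·8N) / (sqrt(2π N)·sqrt(2π·7N)) = sqrt(8 / (2π·7·N)) = sqrt(4/(7π·11n)).
Substituting N = 11n: C(88n, 11n) ~ (16777216/823543)^(11n) · sqrt(4/(7π·11n)).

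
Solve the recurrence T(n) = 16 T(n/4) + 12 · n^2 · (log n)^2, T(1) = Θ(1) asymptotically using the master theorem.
T(n) = Θ(n^2 · (log n)^3)

Here log_4 16 = 2 and f(n) = 12 · n^2 · (log n)^2 = Θ(n^(log_4 16) · (log n)^2). This is the extended Case 2 of the master theorem (f matches the critical exponent up to log factors), giving T(n) = Θ(n^(log_4 16) · (log n)^(2+1)) = Θ(n^2 · (log n)^3).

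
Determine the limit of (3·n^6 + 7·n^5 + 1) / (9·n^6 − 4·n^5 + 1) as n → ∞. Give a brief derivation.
lim = 3/9 = 1/3

For large n the leading n^6 terms dominate both numerator and denominator. Dividing top and bottom by n^6, every other term tends to 0, leaving 3/9 = 1/3.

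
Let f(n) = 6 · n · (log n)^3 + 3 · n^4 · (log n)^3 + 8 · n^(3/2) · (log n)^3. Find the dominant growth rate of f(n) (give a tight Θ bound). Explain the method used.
f(n) ∈ Θ(n^4 · (log n)^3)

Compare the terms by growth order. For large n, n^a · (log n)^b dominates n^a' · (log n)^b' iff a > a', or (a = a' and b > b'). Ranking the 3 terms shows the dominant one is 3 · n^4 · (log n)^3. Hence f(n) ∈ Θ(n^4 · (log n)^3).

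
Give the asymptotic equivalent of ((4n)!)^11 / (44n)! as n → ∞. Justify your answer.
((4n)!)^11/(44n)! ~ ((2π·4n)^(10/2) / sqrt(11)) · 11^(−11·4n)  →  0

Write N = 4n. Stirling: N! ~ sqrt(2π N)(N/e)^N and (11N)! ~ sqrt(2π·11N)·(11N/e)^(11N).
  (N!)^11/(11N)! ~ (2π N)^(11/2) (N/e)^(11N) / [sqrt(2π·11N) (11N/e)^(11N)]
     = (2π N)^(11/2) / sqrt(2π·11N) · (N/(11N))^(11N)
     = (2π N)^((11−1)/2) / sqrt(11) · 11^(−11N).
Since 11^11 > 1, the factor 11^(−11N) decays exponentially, so the ratio → 0. Substituting N = 4n gives the stated form.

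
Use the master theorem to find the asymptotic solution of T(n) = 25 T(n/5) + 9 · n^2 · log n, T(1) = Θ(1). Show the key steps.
T(n) = Θ(n^2 · (log n)^2)

Here log_5 25 = 2 and f(n) = 9 · n^2 · log n = Θ(n^(log_5 25) · (log n)^1). This is the extended Case 2 of the master theorem (f matches the critical exponent up to log factors), giving T(n) = Θ(n^(log_5 25) · (log n)^(1+1)) = Θ(n^2 · (log n)^2).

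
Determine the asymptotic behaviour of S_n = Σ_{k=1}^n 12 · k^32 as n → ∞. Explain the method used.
S_n ~ 4 · n^33 / 11

By integral comparison (Euler-Maclaurin), Σ_{k=1}^n 12 · k^32 = 12 · ∫_0^n x^32 dx + O(n^32) = 12 · n^33/33 = 4 · n^33 / 11 + O(n^32). (Equivalently, Faulhaber's formula gives the same leading term.)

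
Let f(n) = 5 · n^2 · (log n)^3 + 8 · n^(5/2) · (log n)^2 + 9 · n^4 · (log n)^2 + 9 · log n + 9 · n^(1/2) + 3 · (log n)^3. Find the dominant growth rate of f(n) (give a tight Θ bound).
f(n) ∈ Θ(n^4 · (log n)^2)

Compare the terms by growth order. For large n, n^a · (log n)^b dominates n^a' · (log n)^b' iff a > a', or (a = a' and b > b'). Ranking the 6 terms shows the dominant one is 9 · n^4 · (log n)^2. Hence f(n) ∈ Θ(n^4 · (log n)^2).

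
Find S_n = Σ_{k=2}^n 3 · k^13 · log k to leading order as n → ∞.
S_n ~ 3 · n^14 log n / 14 − 3 · n^14 / 196

By integral comparison, S_n = ∫_1^n 3 · x^13 · log x dx + O(n^13 · log n). For the integral, ∫ x^13 log x dx = n^14 log n / 14 − n^14/196 (integration by parts). Hence S_n ~ 3 · n^14 log n / 14 − 3 · n^14 / 196.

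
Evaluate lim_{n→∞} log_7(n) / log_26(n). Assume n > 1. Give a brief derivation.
lim = ln(26) / ln(7) = log_7(26)

Change of base: log_7(n) = ln n / ln 7 and log_26(n) = ln n / ln 26. The ratio is (ln n / ln 7) · (ln 26 / ln n) = ln 26 / ln 7, a constant independent of n. So the limit is ln 26 / ln 7 = log_7(26).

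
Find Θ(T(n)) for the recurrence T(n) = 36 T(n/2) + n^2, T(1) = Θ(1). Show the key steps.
T(n) = Θ(n^(log_2 36))

Master theorem: compare f(n) = n^2 to n^(log_2 36) where log_2 36 ≈ 5.170. Since 2 < log_2 36, we have f(n) = O(n^(log_2 36 − ε)) for some ε > 0 — Case 1. Hence T(n) = Θ(n^(log_2 36)).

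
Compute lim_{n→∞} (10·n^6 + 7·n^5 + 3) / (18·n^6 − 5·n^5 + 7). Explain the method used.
lim = 10/18 = 5/9

For large n the leading n^6 terms dominate both numerator and denominator. Dividing top and bottom by n^6, every other term tends to 0, leaving 10/18 = 5/9.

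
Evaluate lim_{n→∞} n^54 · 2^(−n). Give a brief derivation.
lim = 0

Exponentials with base > 1 dominate every fixed polynomial: for any fixed c, n^c / 2^n → 0 as n → ∞ (e.g. by the ratio test, or by writing 2^n = e^(n ln 2) and noting e^(n ln 2) / n^c → ∞). Hence n^54 · 2^(−n) = n^54 / 2^n → 0.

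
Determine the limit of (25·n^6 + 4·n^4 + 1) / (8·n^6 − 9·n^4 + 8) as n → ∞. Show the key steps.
lim = 25/8

For large n the leading n^6 terms dominate both numerator and denominator. Dividing top and bottom by n^6, every other term tends to 0, leaving 25/8.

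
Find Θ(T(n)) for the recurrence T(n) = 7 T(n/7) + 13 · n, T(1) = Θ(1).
T(n) = Θ(n log n)

log_7 7 = 1, and f(n) = 13 · n = Θ(n^(log_7 7)). This is Case 2 of the master theorem: T(n) = Θ(f(n) · log n) = Θ(n log n).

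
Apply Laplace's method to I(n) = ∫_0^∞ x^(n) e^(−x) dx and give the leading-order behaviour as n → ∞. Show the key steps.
I(n) ~ sqrt(2π·n) · (n/e)^(n)

Write the integrand as exp(n ln x − x) and set f(x) = n ln x − x. Then f'(x) = n/x − 1 = 0 at x* = n, and f''(x*) = −n/x*^2 = −1/(n). Laplace's method (interior maximum) gives
  I(n) ~ e^(f(x*)) · sqrt(2π / |f''(x*)|)
        = exp(n ln(n) − n) · sqrt(2π · n)
        = (n)^(n) e^(−n) · sqrt(2π·n)
        = sqrt(2π·n) · (n/e)^(n).
This matches Γ(n+1) with Stirling applied to Γ.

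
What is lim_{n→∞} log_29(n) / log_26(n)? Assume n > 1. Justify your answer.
lim = ln(26) / ln(29) = log_29(26)

Change of base: log_29(n) = ln n / ln 29 and log_26(n) = ln n / ln 26. The ratio is (ln n / ln 29) · (ln 26 / ln n) = ln 26 / ln 29, a constant independent of n. So the limit is ln 26 / ln 29 = log_29(26).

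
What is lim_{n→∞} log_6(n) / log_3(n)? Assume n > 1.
lim = ln(3) / ln(6) = log_6(3)

Change of base: log_6(n) = ln n / ln 6 and log_3(n) = ln n / ln 3. The ratio is (ln n / ln 6) · (ln 3 / ln n) = ln 3 / ln 6, a constant independent of n. So the limit is ln 3 / ln 6 = log_6(3).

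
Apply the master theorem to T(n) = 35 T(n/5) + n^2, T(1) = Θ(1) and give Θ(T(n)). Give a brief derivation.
T(n) = Θ(n^(log_5 35))

Master theorem: compare f(n) = n^2 to n^(log_5 35) where log_5 35 ≈ 2.209. Since 2 < log_5 35, we have f(n) = O(n^(log_5 35 − ε)) for some ε > 0 — Case 1. Hence T(n) = Θ(n^(log_5 35)).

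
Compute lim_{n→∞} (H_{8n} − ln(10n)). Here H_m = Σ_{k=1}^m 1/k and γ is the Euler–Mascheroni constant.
lim = ln(4/5) + γ

By Euler-Maclaurin, H_m = ln m + γ + O(1/m). So
  H_{8n} − ln(10n) = ln(8n) + γ − ln(10n) + O(1/n)
                       = ln(8/10) + γ + O(1/n).
Hence the limit is ln(8/10) + γ (= ln(4/5)).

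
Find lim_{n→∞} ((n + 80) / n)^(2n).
lim = e^160

Rewrite as (1 + 80/n)^(2n). By the standard limit (1 + x/n)^n → e^x, we have (1 + 80/n)^n → e^80, and raising to the 2nd power gives e^160.
More precisely, ln[(1 + 80/n)^(2n)] = 2n · ln(1 + 80/n) = 2n · (80/n + O(1/n^2)) = 160 + O(1/n) → 160.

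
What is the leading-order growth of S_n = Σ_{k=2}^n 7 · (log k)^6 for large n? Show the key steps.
S_n ~ 7 · n · (log n)^6

By integral comparison, S_n = ∫_1^n 7 · (log x)^6 dx + O((log n)^6). For the integral, the leading term of ∫_1^n (log x)^6 dx is n · (log n)^6 (by repeated integration by parts; each step lowers the log-exponent and produces a relatively O(1/log n) correction). Hence S_n ~ 7 · n · (log n)^6.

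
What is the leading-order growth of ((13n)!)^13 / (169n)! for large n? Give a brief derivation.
((13n)!)^13/(169n)! ~ ((2π·13n)^(12/2) / sqrt(13)) · 13^(−13·13n)  →  0

Write N = 13n. Stirling: N! ~ sqrt(2π N)(N/e)^N and (13N)! ~ sqrt(2π·13N)·(13N/e)^(13N).
  (N!)^13/(13N)! ~ (2π N)^(13/2) (N/e)^(13N) / [sqrt(2π·13N) (13N/e)^(13N)]
     = (2π N)^(13/2) / sqrt(2π·13N) · (N/(13N))^(13N)
     = (2π N)^((13−1)/2) / sqrt(13) · 13^(−13N).
Since 13^13 > 1, the factor 13^(−13N) decays exponentially, so the ratio → 0. Substituting N = 13n gives the stated form.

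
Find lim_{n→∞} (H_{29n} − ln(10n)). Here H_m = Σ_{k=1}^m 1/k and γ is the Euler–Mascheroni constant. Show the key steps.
lim = ln(29/10) + γ

By Euler-Maclaurin, H_m = ln m + γ + O(1/m). So
  H_{29n} − ln(10n) = ln(29n) + γ − ln(10n) + O(1/n)
                       = ln(29/10) + γ + O(1/n).
Hence the limit is ln(29/10) + γ.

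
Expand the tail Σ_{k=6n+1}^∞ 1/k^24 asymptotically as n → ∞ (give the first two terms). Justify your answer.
Σ_{k>6n} 1/k^24 = 1/(23 · (6n)^23) − 1/(2 · (6n)^24) + O(1/(6n)^25)

Compare to the integral: ∫_{6n}^∞ x^(−24) dx = [−x^(−23)/23]_{6n}^∞ = 1/((24−1)·(6n)^23). The Euler-Maclaurin correction adds −f(6n)/2 = −1/(2·(6n)^24). Euler-Maclaurin then gives
  Σ_{k>6n} 1/k^24 = ∫_{6n}^∞ dx/x^24 − 1/(2·(6n)^24) + O(1/(6n)^25).
(Equivalently this is ζ(24) − Σ_{k≤6n} 1/k^24.)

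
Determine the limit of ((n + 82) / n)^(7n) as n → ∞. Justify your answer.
lim = e^574

Rewrite as (1 + 82/n)^(7n). By the standard limit (1 + x/n)^n → e^x, we have (1 + 82/n)^n → e^82, and raising to the 7th power gives e^574.
More precisely, ln[(1 + 82/n)^(7n)] = 7n · ln(1 + 82/n) = 7n · (82/n + O(1/n^2)) = 574 + O(1/n) → 574.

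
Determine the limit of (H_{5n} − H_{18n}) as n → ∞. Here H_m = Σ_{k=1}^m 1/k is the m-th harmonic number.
lim = ln(5/18)

Euler-Maclaurin gives H_m = ln m + γ + 1/(2m) + O(1/m^2). The γ and O(1/m) terms cancel in the difference:
  H_{5n} − H_{18n} = ln(5n) − ln(18n) + O(1/n) = ln(5/18) + O(1/n).
Hence the limit is ln(5/18).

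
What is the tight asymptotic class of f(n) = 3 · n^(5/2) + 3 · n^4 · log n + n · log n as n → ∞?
f(n) ∈ Θ(n^4 · log n)

Compare the terms by growth order. For large n, n^a · (log n)^b dominates n^a' · (log n)^b' iff a > a', or (a = a' and b > b'). Ranking the 3 terms shows the dominant one is 3 · n^4 · log n. Hence f(n) ∈ Θ(n^4 · log n).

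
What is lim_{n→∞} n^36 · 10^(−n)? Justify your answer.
lim = 0

Exponentials with base > 1 dominate every fixed polynomial: for any fixed c, n^c / 10^n → 0 as n → ∞ (e.g. by the ratio test, or by writing 10^n = e^(n ln 10) and noting e^(n ln 10) / n^c → ∞). Hence n^36 · 10^(−n) = n^36 / 10^n → 0.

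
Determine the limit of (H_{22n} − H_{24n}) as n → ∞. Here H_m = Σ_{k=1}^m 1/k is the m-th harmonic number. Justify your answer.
lim = ln(22/24) = ln(11/12)

Euler-Maclaurin gives H_m = ln m + γ + 1/(2m) + O(1/m^2). The γ and O(1/m) terms cancel in the difference:
  H_{22n} − H_{24n} = ln(22n) − ln(24n) + O(1/n) = ln(22/24) + O(1/n).
Hence the limit is ln(22/24) = ln(11/12).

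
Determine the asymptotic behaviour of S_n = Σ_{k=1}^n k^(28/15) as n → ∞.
S_n ~ (15/43) · n^(43/15)

Integral comparison: Σ_{k=1}^n k^(28/15) = ∫_0^n x^(28/15) dx + O(n^(28/15)). The integral is n^(1 + 28/15) / (1 + 28/15) = n^((28+15)/15) / ((28+15)/15) = (15/43) · n^(43/15).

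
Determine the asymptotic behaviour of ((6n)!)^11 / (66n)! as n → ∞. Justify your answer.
((6n)!)^11/(66n)! ~ ((2π·6n)^(10/2) / sqrt(11)) · 11^(−11·6n)  →  0

Write N = 6n. Stirling: N! ~ sqrt(2π N)(N/e)^N and (11N)! ~ sqrt(2π·11N)·(11N/e)^(11N).
  (N!)^11/(11N)! ~ (2π N)^(11/2) (N/e)^(11N) / [sqrt(2π·11N) (11N/e)^(11N)]
     = (2π N)^(11/2) / sqrt(2π·11N) · (N/(11N))^(11N)
     = (2π N)^((11−1)/2) / sqrt(11) · 11^(−11N).
Since 11^11 > 1, the factor 11^(−11N) decays exponentially, so the ratio → 0. Substituting N = 6n gives the stated form.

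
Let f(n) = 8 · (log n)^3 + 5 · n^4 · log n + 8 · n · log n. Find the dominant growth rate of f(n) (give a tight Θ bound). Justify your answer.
f(n) ∈ Θ(n^4 · log n)

Compare the terms by growth order. For large n, n^a · (log n)^b dominates n^a' · (log n)^b' iff a > a', or (a = a' and b > b'). Ranking the 3 terms shows the dominant one is 5 · n^4 · log n. Hence f(n) ∈ Θ(n^4 · log n).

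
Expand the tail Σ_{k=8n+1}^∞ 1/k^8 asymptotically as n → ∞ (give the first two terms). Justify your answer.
Σ_{k>8n} 1/k^8 = 1/(7 · (8n)^7) − 1/(2 · (8n)^8) + O(1/(8n)^9)

Compare to the integral: ∫_{8n}^∞ x^(−8) dx = [−x^(−7)/7]_{8n}^∞ = 1/((8−1)·(8n)^7). The Euler-Maclaurin correction adds −f(8n)/2 = −1/(2·(8n)^8). Euler-Maclaurin then gives
  Σ_{k>8n} 1/k^8 = ∫_{8n}^∞ dx/x^8 − 1/(2·(8n)^8) + O(1/(8n)^9).
(Equivalently this is ζ(8) − Σ_{k≤8n} 1/k^8.)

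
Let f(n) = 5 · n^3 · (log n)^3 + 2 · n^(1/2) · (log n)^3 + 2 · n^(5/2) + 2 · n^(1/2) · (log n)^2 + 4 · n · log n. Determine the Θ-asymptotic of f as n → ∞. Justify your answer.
f(n) ∈ Θ(n^3 · (log n)^3)

Compare the terms by growth order. For large n, n^a · (log n)^b dominates n^a' · (log n)^b' iff a > a', or (a = a' and b > b'). Ranking the 5 terms shows the dominant one is 5 · n^3 · (log n)^3. Hence f(n) ∈ Θ(n^3 · (log n)^3).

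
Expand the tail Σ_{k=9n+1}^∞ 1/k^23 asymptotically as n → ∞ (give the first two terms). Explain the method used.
Σ_{k>9n} 1/k^23 = 1/(22 · (9n)^22) − 1/(2 · (9n)^23) + O(1/(9n)^24)

Compare to the integral: ∫_{9n}^∞ x^(−23) dx = [−x^(−22)/22]_{9n}^∞ = 1/((23−1)·(9n)^22). The Euler-Maclaurin correction adds −f(9n)/2 = −1/(2·(9n)^23). Euler-Maclaurin then gives
  Σ_{k>9n} 1/k^23 = ∫_{9n}^∞ dx/x^23 − 1/(2·(9n)^23) + O(1/(9n)^24).
(Equivalently this is ζ(23) − Σ_{k≤9n} 1/k^23.)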